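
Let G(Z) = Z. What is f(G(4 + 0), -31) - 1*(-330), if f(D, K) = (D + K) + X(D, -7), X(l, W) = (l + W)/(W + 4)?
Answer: 304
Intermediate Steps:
X(l, W) = (W + l)/(4 + W)
f(D, K) = 7/3 + K + 2*D/3 (f(D, K) = (D + K) + (-7 + D)/(4 - 7) = (D + K) + (-7 + D)/(-3) = (D + K) - (-7 + D)/3 = (D + K) + (7/3 - D/3) = 7/3 + K + 2*D/3)
f(G(4 + 0), -31) - 1*(-330) = (7/3 - 31 + 2*(4 + 0)/3) - 1*(-330) = (7/3 - 31 + (⅔)*4) + 330 = (7/3 - 31 + 8/3) + 330 = -26 + 330 = 304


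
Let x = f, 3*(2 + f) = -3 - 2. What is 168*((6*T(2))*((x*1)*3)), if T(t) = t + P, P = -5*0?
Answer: -22176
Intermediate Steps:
P = 0
f = -11/3 (f = -2 + (-3 - 2)/3 = -2 + (1/3)*(-5) = -2 - 5/3 = -11/3 ≈ -3.6667)
x = -11/3 ≈ -3.6667
T(t) = t (T(t) = t + 0 = t)
168*((6*T(2))*((x*1)*3)) = 168*((6*2)*(-11/3*1*3)) = 168*(12*(-11/3*3)) = 168*(12*(-11)) = 168*(-132) = -22176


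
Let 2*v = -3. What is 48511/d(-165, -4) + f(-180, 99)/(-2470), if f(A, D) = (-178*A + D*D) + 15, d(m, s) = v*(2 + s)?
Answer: 59848301/3705 ≈ 16153.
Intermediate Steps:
v = -3/2 (v = (½)*(-3) = -3/2 ≈ -1.5000)
d(m, s) = -3 - 3*s/2 (d(m, s) = -3*(2 + s)/2 = -3 - 3*s/2)
f(A, D) = 15 + D² - 178*A (f(A, D) = (-178*A + D²) + 15 = (D² - 178*A) + 15 = 15 + D² - 178*A)
48511/d(-165, -4) + f(-180, 99)/(-2470) = 48511/(-3 - 3/2*(-4)) + (15 + 99² - 178*(-180))/(-2470) = 48511/(-3 + 6) + (15 + 9801 + 32040)*(-1/2470) = 48511/3 + 41856*(-1/2470) = 48511*(⅓) - 20928/1235 = 48511/3 - 20928/1235 = 59848301/3705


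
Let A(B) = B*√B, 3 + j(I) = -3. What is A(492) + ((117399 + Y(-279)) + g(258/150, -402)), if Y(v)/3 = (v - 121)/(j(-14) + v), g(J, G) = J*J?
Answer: 1394198256/11875 + 984*√123 ≈ 1.2832e+5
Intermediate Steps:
j(I) = -6 (j(I) = -3 - 3 = -6)
g(J, G) = J²
Y(v) = 3*(-121 + v)/(-6 + v) (Y(v) = 3*((v - 121)/(-6 + v)) = 3*((-121 + v)/(-6 + v)) = 3*(-121 + v)/(-6 + v))
A(B) = B^(3/2)
A(492) + ((117399 + Y(-279)) + g(258/150, -402)) = 492^(3/2) + ((117399 + 3*(-121 - 279)/(-6 - 279)) + (258/150)²) = 984*√123 + ((117399 + 3*(-400)/(-285)) + (258*(1/150))²) = 984*√123 + ((117399 + 3*(-1/285)*(-400)) + (43/25)²) = 984*√123 + ((117399 + 80/19) + 1849/625) = 984*√123 + (2230661/19 + 1849/625) = 984*√123 + 1394198256/11875 = 1394198256/11875 + 984*√123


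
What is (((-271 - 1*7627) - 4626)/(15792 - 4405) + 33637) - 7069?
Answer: 302517292/11387 ≈ 26567.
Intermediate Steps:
(((-271 - 1*7627) - 4626)/(15792 - 4405) + 33637) - 7069 = (((-271 - 7627) - 4626)/11387 + 33637) - 7069 = ((-7898 - 4626)*(1/11387) + 33637) - 7069 = (-12524*1/11387 + 33637) - 7069 = (-12524/11387 + 33637) - 7069 = 383011995/11387 - 7069 = 302517292/11387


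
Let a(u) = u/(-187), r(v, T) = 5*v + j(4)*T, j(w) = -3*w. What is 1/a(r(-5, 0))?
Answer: 187/25 ≈ 7.4800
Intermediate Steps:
r(v, T) = -12*T + 5*v (r(v, T) = 5*v + (-3*4)*T = 5*v - 12*T = -12*T + 5*v)
a(u) = -u/187 (a(u) = u*(-1/187) = -u/187)
1/a(r(-5, 0)) = 1/(-(-12*0 + 5*(-5))/187) = 1/(-(0 - 25)/187) = 1/(-1/187*(-25)) = 1/(25/187) = 187/25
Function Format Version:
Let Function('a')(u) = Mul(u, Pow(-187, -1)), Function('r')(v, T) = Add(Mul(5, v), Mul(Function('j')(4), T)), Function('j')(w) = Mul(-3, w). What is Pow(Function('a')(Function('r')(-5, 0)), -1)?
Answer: Rational(187, 25) ≈ 7.4800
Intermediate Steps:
Function('r')(v, T) = Add(Mul(-12, T), Mul(5, v)) (Function('r')(v, T) = Add(Mul(5, v), Mul(Mul(-3, 4), T)) = Add(Mul(5, v), Mul(-12, T)) = Add(Mul(-12, T), Mul(5, v)))
Function('a')(u) = Mul(Rational(-1, 187), u) (Function('a')(u) = Mul(u, Rational(-1, 187)) = Mul(Rational(-1, 187), u))
Pow(Function('a')(Function('r')(-5, 0)), -1) = Pow(Mul(Rational(-1, 187), Add(Mul(-12, 0), Mul(5, -5))), -1) = Pow(Mul(Rational(-1, 187), Add(0, -25)), -1) = Pow(Mul(Rational(-1, 187), -25), -1) = Pow(Rational(25, 187), -1) = Rational(187, 25)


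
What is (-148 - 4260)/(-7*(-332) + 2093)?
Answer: -4408/4417 ≈ -0.99796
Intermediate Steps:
(-148 - 4260)/(-7*(-332) + 2093) = -4408/(2324 + 2093) = -4408/4417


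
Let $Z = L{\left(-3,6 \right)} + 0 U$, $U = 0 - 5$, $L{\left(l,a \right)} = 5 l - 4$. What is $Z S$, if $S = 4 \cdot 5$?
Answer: $-380$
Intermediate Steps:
$S = 20$
$L{\left(l,a \right)} = -4 + 5 l$
$U = -5$ ($U = 0 - 5 = -5$)
$Z = -19$ ($Z = \left(-4 + 5 \left(-3\right)\right) + 0 \left(-5\right) = \left(-4 - 15\right) + 0 = -19 + 0 = -19$)
$Z S = \left(-19\right) 20 = -380$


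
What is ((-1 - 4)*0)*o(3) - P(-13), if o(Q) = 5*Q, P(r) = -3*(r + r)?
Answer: -78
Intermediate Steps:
P(r) = -6*r
((-1 - 4)*0)*o(3) - P(-13) = ((-1 - 4)*0)*(5*3) - (-6)*(-13) = -5*0*15 - 1*78 = 0*15 - 78 = 0 - 78 = -78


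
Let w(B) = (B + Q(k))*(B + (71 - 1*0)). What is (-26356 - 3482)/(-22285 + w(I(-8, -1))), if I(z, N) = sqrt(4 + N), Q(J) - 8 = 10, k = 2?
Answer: 7041768/4956677 + 29838*sqrt(3)/4956677 ≈ 1.4311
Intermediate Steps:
Q(J) = 18 (Q(J) = 8 + 10 = 18)
w(B) = (18 + B)*(71 + B) (w(B) = (B + 18)*(B + (71 - 1*0)) = (18 + B)*(B + (71 + 0)) = (18 + B)*(B + 71) = (18 + B)*(71 + B))
(-26356 - 3482)/(-22285 + w(I(-8, -1))) = (-26356 - 3482)/(-22285 + (1278 + (sqrt(4 - 1))**2 + 89*sqrt(4 - 1))) = -29838/(-22285 + (1278 + (sqrt(3))**2 + 89*sqrt(3))) = -29838/(-22285 + (1278 + 3 + 89*sqrt(3))) = -29838/(-22285 + (1281 + 89*sqrt(3))) = -29838/(-21004 + 89*sqrt(3))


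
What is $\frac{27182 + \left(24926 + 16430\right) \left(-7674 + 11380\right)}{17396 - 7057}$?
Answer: $\frac{153292518}{10339} \approx 14827.0$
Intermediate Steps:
$\frac{27182 + \left(24926 + 16430\right) \left(-7674 + 11380\right)}{17396 - 7057} = \frac{27182 + 41356 \cdot 3706}{10339} = \left(27182 + 153265336\right) \frac{1}{10339} = 153292518 \cdot \frac{1}{10339} = \frac{153292518}{10339}$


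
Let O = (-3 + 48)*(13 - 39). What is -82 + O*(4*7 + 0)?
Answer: -32842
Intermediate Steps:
O = -1170 (O = 45*(-26) = -1170)
-82 + O*(4*7 + 0) = -82 - 1170*(4*7 + 0) = -82 - 1170*(28 + 0) = -82 - 1170*28 = -82 - 32760 = -32842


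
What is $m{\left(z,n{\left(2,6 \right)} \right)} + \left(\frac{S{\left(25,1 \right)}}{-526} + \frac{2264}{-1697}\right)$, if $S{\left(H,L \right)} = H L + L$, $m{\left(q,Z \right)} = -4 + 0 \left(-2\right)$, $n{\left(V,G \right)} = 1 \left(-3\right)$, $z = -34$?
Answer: $- \frac{2402737}{446311} \approx -5.3835$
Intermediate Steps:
$n{\left(V,G \right)} = -3$
$m{\left(q,Z \right)} = -4$ ($m{\left(q,Z \right)} = -4 + 0 = -4$)
$S{\left(H,L \right)} = L + H L$
$m{\left(z,n{\left(2,6 \right)} \right)} + \left(\frac{S{\left(25,1 \right)}}{-526} + \frac{2264}{-1697}\right) = -4 + \left(\frac{1 \left(1 + 25\right)}{-526} + \frac{2264}{-1697}\right) = -4 + \left(1 \cdot 26 \left(- \frac{1}{526}\right) + 2264 \left(- \frac{1}{1697}\right)\right) = -4 + \left(26 \left(- \frac{1}{526}\right) - \frac{2264}{1697}\right) = -4 - \frac{617493}{446311} = - \frac{2402737}{446311}$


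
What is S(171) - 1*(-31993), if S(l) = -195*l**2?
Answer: -5670002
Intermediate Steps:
S(171) - 1*(-31993) = -195*171**2 - 1*(-31993) = -195*29241 + 31993 = -5701995 + 31993 = -5670002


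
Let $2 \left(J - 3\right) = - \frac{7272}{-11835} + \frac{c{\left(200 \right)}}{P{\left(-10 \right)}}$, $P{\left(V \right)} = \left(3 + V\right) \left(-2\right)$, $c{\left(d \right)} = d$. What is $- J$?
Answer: $- \frac{96193}{9205} \approx -10.45$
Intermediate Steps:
$P{\left(V \right)} = -6 - 2 V$
$J = \frac{96193}{9205}$ ($J = 3 + \frac{- \frac{7272}{-11835} + \frac{200}{-6 - -20}}{2} = 3 + \frac{\left(-7272\right) \left(- \frac{1}{11835}\right) + \frac{200}{-6 + 20}}{2} = 3 + \frac{\frac{808}{1315} + \frac{200}{14}}{2} = 3 + \frac{\frac{808}{1315} + 200 \cdot \frac{1}{14}}{2} = 3 + \frac{\frac{808}{1315} + \frac{100}{7}}{2} = 3 + \frac{1}{2} \cdot \frac{137156}{9205} = 3 + \frac{68578}{9205} = \frac{96193}{9205} \approx 10.45$)
$- J = \left(-1\right) \frac{96193}{9205} = - \frac{96193}{9205}$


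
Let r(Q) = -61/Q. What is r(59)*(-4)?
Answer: 244/59 ≈ 4.1356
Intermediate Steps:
r(59)*(-4) = -61/59*(-4) = 244/59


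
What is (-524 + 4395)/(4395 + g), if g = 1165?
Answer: 3871/5560 ≈ 0.69622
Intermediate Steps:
(-524 + 4395)/(4395 + g) = (-524 + 4395)/(4395 + 1165) = 3871/5560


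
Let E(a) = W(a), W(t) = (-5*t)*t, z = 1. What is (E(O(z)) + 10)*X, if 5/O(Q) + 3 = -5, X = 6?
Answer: 1545/32 ≈ 48.281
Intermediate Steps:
W(t) = -5*t²
O(Q) = -5/8 (O(Q) = 5/(-3 - 5) = 5/(-8) = 5*(-⅛) = -5/8)
E(a) = -5*a²
(E(O(z)) + 10)*X = (-5*(-5/8)² + 10)*6 = (-5*25/64 + 10)*6 = (-125/64 + 10)*6 = (515/64)*6 = 1545/32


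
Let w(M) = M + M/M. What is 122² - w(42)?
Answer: 14841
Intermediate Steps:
w(M) = 1 + M (w(M) = M + 1 = 1 + M)
122² - w(42) = 122² - (1 + 42) = 14884 - 1*43 = 14884 - 43 = 14841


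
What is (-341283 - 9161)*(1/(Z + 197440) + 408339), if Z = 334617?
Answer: -76137331436155856/532057 ≈ -1.4310e+11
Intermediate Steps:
(-341283 - 9161)*(1/(Z + 197440) + 408339) = (-341283 - 9161)*(1/(334617 + 197440) + 408339) = -350444*(1/532057 + 408339) = -350444*217259623324/532057 = -76137331436155856/532057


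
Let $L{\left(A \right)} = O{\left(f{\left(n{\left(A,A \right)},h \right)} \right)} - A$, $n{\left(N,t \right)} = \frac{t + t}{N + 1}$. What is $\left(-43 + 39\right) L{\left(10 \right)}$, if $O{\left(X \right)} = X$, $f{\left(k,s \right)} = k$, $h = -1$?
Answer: $\frac{360}{11} \approx 32.727$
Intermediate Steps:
$n{\left(N,t \right)} = \frac{2 t}{1 + N}$
$L{\left(A \right)} = - A + \frac{2 A}{1 + A}$ ($L{\left(A \right)} = \frac{2 A}{1 + A} - A = - A + \frac{2 A}{1 + A}$)
$\left(-43 + 39\right) L{\left(10 \right)} = \left(-43 + 39\right) \frac{10 \left(1 - 10\right)}{1 + 10} = - 4 \frac{10 \left(1 - 10\right)}{11} = - 4 \cdot 10 \cdot \frac{1}{11} \left(-9\right) = \left(-4\right) \left(- \frac{90}{11}\right) = \frac{360}{11}$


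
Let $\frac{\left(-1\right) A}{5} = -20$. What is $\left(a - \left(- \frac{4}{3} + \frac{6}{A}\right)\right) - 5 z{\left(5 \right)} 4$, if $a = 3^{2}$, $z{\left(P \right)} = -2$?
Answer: $\frac{6164}{15} \approx 410.93$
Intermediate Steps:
$A = 100$ ($A = \left(-5\right) \left(-20\right) = 100$)
$a = 9$
$\left(a - \left(- \frac{4}{3} + \frac{6}{A}\right)\right) - 5 z{\left(5 \right)} 4 = \left(9 - \left(- \frac{4}{3} + \frac{3}{50}\right)\right) \left(-5\right) \left(-2\right) 4 = \left(9 - - \frac{191}{150}\right) 10 \cdot 4 = \left(9 + \left(- \frac{3}{50} + \frac{4}{3}\right)\right) 40 = \left(9 + \frac{191}{150}\right) 40 = \frac{1541}{150} \cdot 40 = \frac{6164}{15}$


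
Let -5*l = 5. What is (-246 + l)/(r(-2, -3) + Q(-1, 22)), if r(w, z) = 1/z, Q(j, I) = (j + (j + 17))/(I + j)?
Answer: -5187/8 ≈ -648.38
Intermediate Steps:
Q(j, I) = (17 + 2*j)/(I + j) (Q(j, I) = (j + (17 + j))/(I + j) = (17 + 2*j)/(I + j))
l = -1 (l = -1/5*5 = -1)
(-246 + l)/(r(-2, -3) + Q(-1, 22)) = (-246 - 1)/(1/(-3) + (17 + 2*(-1))/(22 - 1)) = -247/(-1/3 + (17 - 2)/21) = -247/(-1/3 + (1/21)*15) = -247/(-1/3 + 5/7) = -247/8/21 = -247*21/8 = -5187/8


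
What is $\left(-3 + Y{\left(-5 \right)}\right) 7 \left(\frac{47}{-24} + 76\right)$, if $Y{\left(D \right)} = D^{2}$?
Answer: $\frac{136829}{12} \approx 11402.0$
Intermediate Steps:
$\left(-3 + Y{\left(-5 \right)}\right) 7 \left(\frac{47}{-24} + 76\right) = \left(-3 + \left(-5\right)^{2}\right) 7 \left(\frac{47}{-24} + 76\right) = \left(-3 + 25\right) 7 \left(47 \left(- \frac{1}{24}\right) + 76\right) = 22 \cdot 7 \left(- \frac{47}{24} + 76\right) = 154 \cdot \frac{1777}{24} = \frac{136829}{12}$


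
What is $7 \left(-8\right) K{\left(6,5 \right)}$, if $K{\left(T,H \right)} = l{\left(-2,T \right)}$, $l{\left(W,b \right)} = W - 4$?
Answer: $336$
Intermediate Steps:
$l{\left(W,b \right)} = -4 + W$ ($l{\left(W,b \right)} = W - 4 = -4 + W$)
$K{\left(T,H \right)} = -6$ ($K{\left(T,H \right)} = -4 - 2 = -6$)
$7 \left(-8\right) K{\left(6,5 \right)} = 7 \left(-8\right) \left(-6\right) = \left(-56\right) \left(-6\right) = 336$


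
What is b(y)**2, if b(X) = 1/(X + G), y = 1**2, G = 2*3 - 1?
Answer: 1/36 ≈ 0.027778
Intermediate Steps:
G = 5 (G = 6 - 1 = 5)
y = 1
b(X) = 1/(5 + X) (b(X) = 1/(X + 5) = 1/(5 + X))
b(y)**2 = (1/(5 + 1))**2 = (1/6)**2 = 1/36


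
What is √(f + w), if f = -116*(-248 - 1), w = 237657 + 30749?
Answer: √297290 ≈ 545.24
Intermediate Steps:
w = 268406
f = 28884 (f = -116*(-249) = 28884)
√(f + w) = √(28884 + 268406) = √297290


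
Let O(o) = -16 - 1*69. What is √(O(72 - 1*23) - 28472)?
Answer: 3*I*√3173 ≈ 168.99*I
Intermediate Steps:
O(o) = -85 (O(o) = -16 - 69 = -85)
√(O(72 - 1*23) - 28472) = √(-85 - 28472) = √(-28557) = 3*I*√3173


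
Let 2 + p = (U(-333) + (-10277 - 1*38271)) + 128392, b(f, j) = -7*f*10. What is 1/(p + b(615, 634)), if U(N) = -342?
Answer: 1/36450 ≈ 2.7435e-5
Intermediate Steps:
b(f, j) = -70*f
p = 79500 (p = -2 + ((-342 + (-10277 - 1*38271)) + 128392) = -2 + ((-342 + (-10277 - 38271)) + 128392) = -2 + ((-342 - 48548) + 128392) = -2 + (-48890 + 128392) = -2 + 79502 = 79500)
1/(p + b(615, 634)) = 1/(79500 - 70*615) = 1/(79500 - 43050) = 1/36450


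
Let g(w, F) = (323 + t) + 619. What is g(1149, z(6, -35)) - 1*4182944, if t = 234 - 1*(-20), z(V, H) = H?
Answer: -4181748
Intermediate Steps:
t = 254 (t = 234 + 20 = 254)
g(w, F) = 1196 (g(w, F) = (323 + 254) + 619 = 577 + 619 = 1196)
g(1149, z(6, -35)) - 1*4182944 = 1196 - 1*4182944 = 1196 - 4182944 = -4181748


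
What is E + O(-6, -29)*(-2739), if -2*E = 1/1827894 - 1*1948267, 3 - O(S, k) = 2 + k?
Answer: 3260829459737/3655788 ≈ 8.9196e+5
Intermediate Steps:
O(S, k) = 1 - k (O(S, k) = 3 - (2 + k) = 3 + (-2 - k) = 1 - k)
E = 3561225559697/3655788 (E = -(1/1827894 - 1*1948267)/2 = -(1/1827894 - 1948267)/2 = -½*(-3561225559697/1827894) = 3561225559697/3655788 ≈ 9.7413e+5)
E + O(-6, -29)*(-2739) = 3561225559697/3655788 + (1 - 1*(-29))*(-2739) = 3561225559697/3655788 + (1 + 29)*(-2739) = 3561225559697/3655788 + 30*(-2739) = 3561225559697/3655788 - 82170 = 3260829459737/3655788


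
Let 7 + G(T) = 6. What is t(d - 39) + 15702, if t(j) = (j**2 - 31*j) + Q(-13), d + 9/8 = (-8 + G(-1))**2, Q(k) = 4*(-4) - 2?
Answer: 1029609/64 ≈ 16088.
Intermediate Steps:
Q(k) = -18 (Q(k) = -16 - 2 = -18)
G(T) = -1 (G(T) = -7 + 6 = -1)
d = 639/8 (d = -9/8 + (-8 - 1)**2 = -9/8 + (-9)**2 = -9/8 + 81 = 639/8 ≈ 79.875)
t(j) = -18 + j**2 - 31*j (t(j) = (j**2 - 31*j) - 18 = -18 + j**2 - 31*j)
t(d - 39) + 15702 = (-18 + (639/8 - 39)**2 - 31*(639/8 - 39)) + 15702 = (-18 + (327/8)**2 - 31*327/8) + 15702 = (-18 + 106929/64 - 10137/8) + 15702 = 24681/64 + 15702 = 1029609/64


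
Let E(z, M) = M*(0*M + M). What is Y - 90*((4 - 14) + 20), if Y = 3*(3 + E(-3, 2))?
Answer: -879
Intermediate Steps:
E(z, M) = M**2 (E(z, M) = M*(0 + M) = M*M = M**2)
Y = 21 (Y = 3*(3 + 2**2) = 3*(3 + 4) = 3*7 = 21)
Y - 90*((4 - 14) + 20) = 21 - 90*((4 - 14) + 20) = 21 - 90*(-10 + 20) = 21 - 90*10 = 21 - 900 = -879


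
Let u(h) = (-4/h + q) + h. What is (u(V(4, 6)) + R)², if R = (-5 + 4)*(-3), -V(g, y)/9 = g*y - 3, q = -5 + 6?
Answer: 1222271521/35721 ≈ 34217.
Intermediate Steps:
q = 1
V(g, y) = 27 - 9*g*y (V(g, y) = -9*(g*y - 3) = -9*(-3 + g*y) = 27 - 9*g*y)
u(h) = 1 + h - 4/h (u(h) = (-4/h + 1) + h = (1 - 4/h) + h = 1 + h - 4/h)
R = 3 (R = -1*(-3) = 3)
(u(V(4, 6)) + R)² = ((1 + (27 - 9*4*6) - 4/(27 - 9*4*6)) + 3)² = ((1 + (27 - 216) - 4/(27 - 216)) + 3)² = ((1 - 189 - 4/(-189)) + 3)² = ((1 - 189 - 4*(-1/189)) + 3)² = ((1 - 189 + 4/189) + 3)² = (-35528/189 + 3)² = (-34961/189)² = 1222271521/35721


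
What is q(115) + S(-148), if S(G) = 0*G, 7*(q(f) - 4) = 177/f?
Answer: 3397/805 ≈ 4.2199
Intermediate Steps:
q(f) = 4 + 177/(7*f) (q(f) = 4 + (177/f)/7 = 4 + 177/(7*f))
S(G) = 0
q(115) + S(-148) = (4 + (177/7)/115) + 0 = (4 + (177/7)*(1/115)) + 0 = (4 + 177/805) + 0 = 3397/805 + 0 = 3397/805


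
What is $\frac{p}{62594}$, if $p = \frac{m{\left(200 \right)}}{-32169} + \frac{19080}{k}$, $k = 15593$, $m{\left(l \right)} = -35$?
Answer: $\frac{36137075}{1846932500994} \approx 1.9566 \cdot 10^{-5}$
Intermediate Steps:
$p = \frac{614330275}{501611217}$ ($p = - \frac{35}{-32169} + \frac{19080}{15593} = \left(-35\right) \left(- \frac{1}{32169}\right) + 19080 \cdot \frac{1}{15593} = \frac{35}{32169} + \frac{19080}{15593} = \frac{614330275}{501611217} \approx 1.2247$)
$\frac{p}{62594} = \frac{614330275}{501611217 \cdot 62594} = \frac{614330275}{501611217} \cdot \frac{1}{62594} = \frac{36137075}{1846932500994}$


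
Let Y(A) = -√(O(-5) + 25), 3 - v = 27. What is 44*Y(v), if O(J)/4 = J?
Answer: -44*√5 ≈ -98.387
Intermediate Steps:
v = -24 (v = 3 - 1*27 = 3 - 27 = -24)
O(J) = 4*J
Y(A) = -√5 (Y(A) = -√(4*(-5) + 25) = -√(-20 + 25) = -√5)
44*Y(v) = 44*(-√5) = -44*√5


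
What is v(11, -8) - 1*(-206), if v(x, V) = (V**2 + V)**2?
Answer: 3342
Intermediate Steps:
v(x, V) = (V + V**2)**2
v(11, -8) - 1*(-206) = (-8)**2*(1 - 8)**2 - 1*(-206) = 64*(-7)**2 + 206 = 64*49 + 206 = 3136 + 206 = 3342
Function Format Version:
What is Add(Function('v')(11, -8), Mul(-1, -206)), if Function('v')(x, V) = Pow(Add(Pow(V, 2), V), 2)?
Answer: 3342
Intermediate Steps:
Function('v')(x, V) = Pow(Add(V, Pow(V, 2)), 2)
Add(Function('v')(11, -8), Mul(-1, -206)) = Add(Mul(Pow(-8, 2), Pow(Add(1, -8), 2)), Mul(-1, -206)) = Add(Mul(64, Pow(-7, 2)), 206) = Add(Mul(64, 49), 206) = Add(3136, 206) = 3342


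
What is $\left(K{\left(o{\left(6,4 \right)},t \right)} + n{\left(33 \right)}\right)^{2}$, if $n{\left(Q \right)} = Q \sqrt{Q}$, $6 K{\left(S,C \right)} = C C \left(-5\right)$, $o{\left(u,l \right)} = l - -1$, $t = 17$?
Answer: $\frac{3381757}{36} - 15895 \sqrt{33} \approx 2627.9$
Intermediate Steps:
$o{\left(u,l \right)} = 1 + l$ ($o{\left(u,l \right)} = l + 1 = 1 + l$)
$K{\left(S,C \right)} = - \frac{5 C^{2}}{6}$ ($K{\left(S,C \right)} = \frac{C C \left(-5\right)}{6} = \frac{C^{2} \left(-5\right)}{6} = \frac{\left(-5\right) C^{2}}{6} = - \frac{5 C^{2}}{6}$)
$n{\left(Q \right)} = Q^{\frac{3}{2}}$
$\left(K{\left(o{\left(6,4 \right)},t \right)} + n{\left(33 \right)}\right)^{2} = \left(- \frac{5 \cdot 17^{2}}{6} + 33^{\frac{3}{2}}\right)^{2} = \left(\left(- \frac{5}{6}\right) 289 + 33 \sqrt{33}\right)^{2} = \left(- \frac{1445}{6} + 33 \sqrt{33}\right)^{2}$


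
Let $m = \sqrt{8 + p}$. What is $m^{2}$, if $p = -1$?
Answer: $7$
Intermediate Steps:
$m = \sqrt{7}$ ($m = \sqrt{8 - 1} = \sqrt{7} \approx 2.6458$)
$m^{2} = \left(\sqrt{7}\right)^{2} = 7$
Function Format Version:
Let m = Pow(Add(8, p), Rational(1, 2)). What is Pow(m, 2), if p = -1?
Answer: 7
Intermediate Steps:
m = Pow(7, Rational(1, 2)) (m = Pow(Add(8, -1), Rational(1, 2)) = Pow(7, Rational(1, 2)) ≈ 2.6458)
Pow(m, 2) = Pow(Pow(7, Rational(1, 2)), 2) = 7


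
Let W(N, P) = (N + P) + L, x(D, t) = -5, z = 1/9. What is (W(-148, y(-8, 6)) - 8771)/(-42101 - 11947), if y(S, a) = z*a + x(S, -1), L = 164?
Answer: 13139/81072 ≈ 0.16207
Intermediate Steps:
z = 1/9 ≈ 0.11111
y(S, a) = -5 + a/9 (y(S, a) = a/9 - 5 = -5 + a/9)
W(N, P) = 164 + N + P (W(N, P) = (N + P) + 164 = 164 + N + P)
(W(-148, y(-8, 6)) - 8771)/(-42101 - 11947) = ((164 - 148 + (-5 + (1/9)*6)) - 8771)/(-42101 - 11947) = ((164 - 148 + (-5 + 2/3)) - 8771)/(-54048) = ((164 - 148 - 13/3) - 8771)*(-1/54048) = (35/3 - 8771)*(-1/54048) = -26278/3*(-1/54048) = 13139/81072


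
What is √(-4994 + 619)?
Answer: 25*I*√7 ≈ 66.144*I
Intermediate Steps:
√(-4994 + 619) = √(-4375) = 25*I*√7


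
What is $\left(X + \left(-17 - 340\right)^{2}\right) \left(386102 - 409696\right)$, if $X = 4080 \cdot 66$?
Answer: $-9360424026$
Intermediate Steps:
$X = 269280$
$\left(X + \left(-17 - 340\right)^{2}\right) \left(386102 - 409696\right) = \left(269280 + \left(-17 - 340\right)^{2}\right) \left(386102 - 409696\right) = \left(269280 + \left(-357\right)^{2}\right) \left(-23594\right) = \left(269280 + 127449\right) \left(-23594\right) = 396729 \left(-23594\right) = -9360424026$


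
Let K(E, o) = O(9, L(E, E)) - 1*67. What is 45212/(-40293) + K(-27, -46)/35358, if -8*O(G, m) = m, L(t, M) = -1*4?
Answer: -1067523587/949786596 ≈ -1.1240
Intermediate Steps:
L(t, M) = -4
O(G, m) = -m/8
K(E, o) = -133/2 (K(E, o) = -⅛*(-4) - 1*67 = ½ - 67 = -133/2)
45212/(-40293) + K(-27, -46)/35358 = 45212/(-40293) - 133/2/35358 = 45212*(-1/40293) - 133/2*1/35358 = -45212/40293 - 133/70716 = -1067523587/949786596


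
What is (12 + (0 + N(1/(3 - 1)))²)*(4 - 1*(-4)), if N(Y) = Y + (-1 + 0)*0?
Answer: 98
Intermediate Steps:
N(Y) = Y (N(Y) = Y - 1*0 = Y + 0 = Y)
(12 + (0 + N(1/(3 - 1)))²)*(4 - 1*(-4)) = (12 + (0 + 1/(3 - 1))²)*(4 - 1*(-4)) = (12 + (0 + 1/2)²)*(4 + 4) = (12 + (0 + ½)²)*8 = (12 + (½)²)*8 = (12 + ¼)*8 = (49/4)*8 = 98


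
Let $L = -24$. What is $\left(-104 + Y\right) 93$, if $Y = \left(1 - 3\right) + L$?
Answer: $-12090$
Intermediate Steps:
$Y = -26$ ($Y = \left(1 - 3\right) - 24 = -2 - 24 = -26$)
$\left(-104 + Y\right) 93 = \left(-104 - 26\right) 93 = \left(-130\right) 93 = -12090$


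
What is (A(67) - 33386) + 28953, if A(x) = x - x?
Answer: -4433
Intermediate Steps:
A(x) = 0
(A(67) - 33386) + 28953 = (0 - 33386) + 28953 = -33386 + 28953 = -4433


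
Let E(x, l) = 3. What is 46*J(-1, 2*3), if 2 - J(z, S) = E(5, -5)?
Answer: -46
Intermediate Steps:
J(z, S) = -1 (J(z, S) = 2 - 1*3 = 2 - 3 = -1)
46*J(-1, 2*3) = 46*(-1) = -46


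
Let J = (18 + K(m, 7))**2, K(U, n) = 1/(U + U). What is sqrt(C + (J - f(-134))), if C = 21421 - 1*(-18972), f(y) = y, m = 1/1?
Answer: sqrt(163477)/2 ≈ 202.16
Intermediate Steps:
m = 1 (m = 1*1 = 1)
K(U, n) = 1/(2*U)
C = 40393 (C = 21421 + 18972 = 40393)
J = 1369/4 (J = (18 + (1/2)/1)**2 = (18 + (1/2)*1)**2 = (18 + 1/2)**2 = (37/2)**2 = 1369/4 ≈ 342.25)
sqrt(C + (J - f(-134))) = sqrt(40393 + (1369/4 - 1*(-134))) = sqrt(40393 + (1369/4 + 134)) = sqrt(40393 + 1905/4) = sqrt(163477/4) = sqrt(163477)/2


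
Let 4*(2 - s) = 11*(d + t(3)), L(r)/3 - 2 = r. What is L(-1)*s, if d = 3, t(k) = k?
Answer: -87/2 ≈ -43.500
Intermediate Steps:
L(r) = 6 + 3*r
s = -29/2 (s = 2 - 11*(3 + 3)/4 = 2 - 11*6/4 = 2 - ¼*66 = 2 - 33/2 = -29/2 ≈ -14.500)
L(-1)*s = (6 + 3*(-1))*(-29/2) = (6 - 3)*(-29/2) = 3*(-29/2) = -87/2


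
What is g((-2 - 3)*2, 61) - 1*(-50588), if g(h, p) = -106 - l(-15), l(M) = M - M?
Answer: 50482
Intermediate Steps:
l(M) = 0
g(h, p) = -106 (g(h, p) = -106 - 1*0 = -106 + 0 = -106)
g((-2 - 3)*2, 61) - 1*(-50588) = -106 - 1*(-50588) = -106 + 50588 = 50482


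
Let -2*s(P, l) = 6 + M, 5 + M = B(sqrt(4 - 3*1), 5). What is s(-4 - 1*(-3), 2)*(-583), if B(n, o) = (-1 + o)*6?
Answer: 14575/2 ≈ 7287.5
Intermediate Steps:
B(n, o) = -6 + 6*o
M = 19 (M = -5 + (-6 + 6*5) = -5 + (-6 + 30) = -5 + 24 = 19)
s(P, l) = -25/2 (s(P, l) = -(6 + 19)/2 = -1/2*25 = -25/2)
s(-4 - 1*(-3), 2)*(-583) = -25/2*(-583) = 14575/2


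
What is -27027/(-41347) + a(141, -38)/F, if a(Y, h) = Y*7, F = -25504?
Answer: 648487119/1054513888 ≈ 0.61496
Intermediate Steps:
a(Y, h) = 7*Y
-27027/(-41347) + a(141, -38)/F = -27027/(-41347) + (7*141)/(-25504) = -27027*(-1/41347) + 987*(-1/25504) = 27027/41347 - 987/25504 = 648487119/1054513888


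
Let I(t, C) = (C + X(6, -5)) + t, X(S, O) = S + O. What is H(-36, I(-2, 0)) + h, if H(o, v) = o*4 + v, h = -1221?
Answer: -1366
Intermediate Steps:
X(S, O) = O + S
I(t, C) = 1 + C + t (I(t, C) = (C + (-5 + 6)) + t = (C + 1) + t = (1 + C) + t = 1 + C + t)
H(o, v) = v + 4*o (H(o, v) = 4*o + v = v + 4*o)
H(-36, I(-2, 0)) + h = ((1 + 0 - 2) + 4*(-36)) - 1221 = (-1 - 144) - 1221 = -145 - 1221 = -1366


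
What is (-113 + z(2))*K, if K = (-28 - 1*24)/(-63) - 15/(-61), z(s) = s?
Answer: -152329/1281 ≈ -118.91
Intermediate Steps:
K = 4117/3843 (K = (-28 - 24)*(-1/63) - 15*(-1/61) = -52*(-1/63) + 15/61 = 52/63 + 15/61 = 4117/3843 ≈ 1.0713)
(-113 + z(2))*K = (-113 + 2)*(4117/3843) = -111*4117/3843 = -152329/1281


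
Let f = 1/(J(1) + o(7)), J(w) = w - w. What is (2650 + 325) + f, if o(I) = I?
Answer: 20826/7 ≈ 2975.1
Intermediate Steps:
J(w) = 0
f = ⅐ (f = 1/(0 + 7) = 1/7 = ⅐ ≈ 0.14286)
(2650 + 325) + f = (2650 + 325) + ⅐ = 2975 + ⅐ = 20826/7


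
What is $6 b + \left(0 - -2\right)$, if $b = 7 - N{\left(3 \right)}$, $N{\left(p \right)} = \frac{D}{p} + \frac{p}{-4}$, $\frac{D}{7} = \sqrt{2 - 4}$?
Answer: $\frac{97}{2} - 14 i \sqrt{2} \approx 48.5 - 19.799 i$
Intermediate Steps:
$D = 7 i \sqrt{2}$ ($D = 7 \sqrt{2 - 4} = 7 \sqrt{-2} = 7 i \sqrt{2} \approx 9.8995 i$)
$N{\left(p \right)} = - \frac{p}{4} + \frac{7 i \sqrt{2}}{p}$ ($N{\left(p \right)} = \frac{7 i \sqrt{2}}{p} + \frac{p}{-4} = \frac{7 i \sqrt{2}}{p} + p \left(- \frac{1}{4}\right) = \frac{7 i \sqrt{2}}{p} - \frac{p}{4} = - \frac{p}{4} + \frac{7 i \sqrt{2}}{p}$)
$b = \frac{31}{4} - \frac{7 i \sqrt{2}}{3}$ ($b = 7 - \left(\left(- \frac{1}{4}\right) 3 + \frac{7 i \sqrt{2}}{3}\right) = 7 - \left(- \frac{3}{4} + 7 i \sqrt{2} \cdot \frac{1}{3}\right) = 7 - \left(- \frac{3}{4} + \frac{7 i \sqrt{2}}{3}\right) = 7 + \left(\frac{3}{4} - \frac{7 i \sqrt{2}}{3}\right) = \frac{31}{4} - \frac{7 i \sqrt{2}}{3} \approx 7.75 - 3.2998 i$)
$6 b + \left(0 - -2\right) = 6 \left(\frac{31}{4} - \frac{7 i \sqrt{2}}{3}\right) + \left(0 - -2\right) = \left(\frac{93}{2} - 14 i \sqrt{2}\right) + \left(0 + 2\right) = \left(\frac{93}{2} - 14 i \sqrt{2}\right) + 2 = \frac{97}{2} - 14 i \sqrt{2}$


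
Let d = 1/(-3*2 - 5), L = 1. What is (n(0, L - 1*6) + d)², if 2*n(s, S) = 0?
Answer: 1/121 ≈ 0.0082645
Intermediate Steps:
n(s, S) = 0 (n(s, S) = (½)*0 = 0)
d = -1/11 (d = 1/(-6 - 5) = 1/(-11) = -1/11 ≈ -0.090909)
(n(0, L - 1*6) + d)² = (0 - 1/11)² = (-1/11)² = 1/121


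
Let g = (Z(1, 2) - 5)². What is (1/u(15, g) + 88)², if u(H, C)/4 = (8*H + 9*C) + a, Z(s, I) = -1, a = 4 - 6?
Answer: 24206692225/3125824 ≈ 7744.1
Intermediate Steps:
a = -2
g = 36 (g = (-1 - 5)² = (-6)² = 36)
u(H, C) = -8 + 32*H + 36*C (u(H, C) = 4*((8*H + 9*C) - 2) = 4*(-2 + 8*H + 9*C) = -8 + 32*H + 36*C)
(1/u(15, g) + 88)² = (1/(-8 + 32*15 + 36*36) + 88)² = (1/(-8 + 480 + 1296) + 88)² = (1/1768 + 88)² = (155585/1768)² = 24206692225/3125824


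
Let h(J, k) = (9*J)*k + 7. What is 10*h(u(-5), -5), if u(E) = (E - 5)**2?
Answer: -44930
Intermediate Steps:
u(E) = (-5 + E)**2
h(J, k) = 7 + 9*J*k (h(J, k) = 9*J*k + 7 = 7 + 9*J*k)
10*h(u(-5), -5) = 10*(7 + 9*(-5 - 5)**2*(-5)) = 10*(7 + 9*(-10)**2*(-5)) = 10*(7 + 9*100*(-5)) = 10*(7 - 4500) = 10*(-4493) = -44930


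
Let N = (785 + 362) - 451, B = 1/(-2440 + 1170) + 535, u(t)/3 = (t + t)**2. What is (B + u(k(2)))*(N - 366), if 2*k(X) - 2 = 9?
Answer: 37635147/127 ≈ 2.9634e+5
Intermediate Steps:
k(X) = 11/2 (k(X) = 1 + (1/2)*9 = 1 + 9/2 = 11/2)
u(t) = 12*t**2 (u(t) = 3*(t + t)**2 = 3*(2*t)**2 = 3*(4*t**2) = 12*t**2)
B = 679449/1270 (B = 1/(-1270) + 535 = -1/1270 + 535 = 679449/1270 ≈ 535.00)
N = 696 (N = 1147 - 451 = 696)
(B + u(k(2)))*(N - 366) = (679449/1270 + 12*(11/2)**2)*(696 - 366) = (679449/1270 + 12*(121/4))*330 = (679449/1270 + 363)*330 = (1140459/1270)*330 = 37635147/127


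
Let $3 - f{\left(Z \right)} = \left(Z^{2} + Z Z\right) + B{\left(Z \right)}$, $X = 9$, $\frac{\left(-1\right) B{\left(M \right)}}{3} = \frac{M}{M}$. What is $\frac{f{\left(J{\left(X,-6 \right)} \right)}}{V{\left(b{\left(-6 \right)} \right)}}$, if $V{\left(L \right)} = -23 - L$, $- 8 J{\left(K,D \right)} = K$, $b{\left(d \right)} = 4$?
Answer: $- \frac{37}{288} \approx -0.12847$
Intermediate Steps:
$B{\left(M \right)} = -3$ ($B{\left(M \right)} = - 3 \frac{M}{M} = \left(-3\right) 1 = -3$)
$J{\left(K,D \right)} = - \frac{K}{8}$
$f{\left(Z \right)} = 6 - 2 Z^{2}$ ($f{\left(Z \right)} = 3 - \left(\left(Z^{2} + Z Z\right) - 3\right) = 3 - \left(\left(Z^{2} + Z^{2}\right) - 3\right) = 3 - \left(2 Z^{2} - 3\right) = 3 - \left(-3 + 2 Z^{2}\right) = 6 - 2 Z^{2}$)
$\frac{f{\left(J{\left(X,-6 \right)} \right)}}{V{\left(b{\left(-6 \right)} \right)}} = \frac{6 - 2 \left(\left(- \frac{1}{8}\right) 9\right)^{2}}{-23 - 4} = \frac{6 - 2 \left(- \frac{9}{8}\right)^{2}}{-23 - 4} = \frac{6 - \frac{81}{32}}{-27} = \left(6 - \frac{81}{32}\right) \left(- \frac{1}{27}\right) = \frac{111}{32} \left(- \frac{1}{27}\right) = - \frac{37}{288}$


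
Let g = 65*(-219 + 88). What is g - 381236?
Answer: -389751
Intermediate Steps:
g = -8515 (g = 65*(-131) = -8515)
g - 381236 = -8515 - 381236 = -389751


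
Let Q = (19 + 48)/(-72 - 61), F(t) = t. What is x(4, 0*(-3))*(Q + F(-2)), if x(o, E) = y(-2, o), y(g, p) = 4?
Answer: -1332/133 ≈ -10.015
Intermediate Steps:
x(o, E) = 4
Q = -67/133 (Q = 67/(-133) = 67*(-1/133) = -67/133 ≈ -0.50376)
x(4, 0*(-3))*(Q + F(-2)) = 4*(-67/133 - 2) = 4*(-333/133) = -1332/133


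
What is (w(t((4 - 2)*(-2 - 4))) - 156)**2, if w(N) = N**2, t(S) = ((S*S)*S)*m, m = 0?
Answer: 24336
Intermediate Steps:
t(S) = 0 (t(S) = ((S*S)*S)*0 = (S**2*S)*0 = S**3*0 = 0)
(w(t((4 - 2)*(-2 - 4))) - 156)**2 = (0**2 - 156)**2 = (0 - 156)**2 = (-156)**2 = 24336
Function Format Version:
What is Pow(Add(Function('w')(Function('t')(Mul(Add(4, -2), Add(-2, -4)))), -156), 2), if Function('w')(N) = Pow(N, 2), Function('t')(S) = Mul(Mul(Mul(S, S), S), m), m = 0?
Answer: 24336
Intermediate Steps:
Function('t')(S) = 0 (Function('t')(S) = Mul(Mul(Mul(S, S), S), 0) = Mul(Mul(Pow(S, 2), S), 0) = Mul(Pow(S, 3), 0) = 0)
Pow(Add(Function('w')(Function('t')(Mul(Add(4, -2), Add(-2, -4)))), -156), 2) = Pow(Add(Pow(0, 2), -156), 2) = Pow(Add(0, -156), 2) = Pow(-156, 2) = 24336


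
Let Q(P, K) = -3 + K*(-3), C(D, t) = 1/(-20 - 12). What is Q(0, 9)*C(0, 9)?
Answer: 15/16 ≈ 0.93750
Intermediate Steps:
C(D, t) = -1/32 (C(D, t) = 1/(-32) = -1/32)
Q(P, K) = -3 - 3*K
Q(0, 9)*C(0, 9) = (-3 - 3*9)*(-1/32) = (-3 - 27)*(-1/32) = -30*(-1/32) = 15/16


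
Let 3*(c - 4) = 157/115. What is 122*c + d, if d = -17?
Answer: 181649/345 ≈ 526.52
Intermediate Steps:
c = 1537/345 (c = 4 + (157/115)/3 = 4 + (157*(1/115))/3 = 4 + (⅓)*(157/115) = 4 + 157/345 = 1537/345 ≈ 4.4551)
122*c + d = 122*(1537/345) - 17 = 187514/345 - 17 = 181649/345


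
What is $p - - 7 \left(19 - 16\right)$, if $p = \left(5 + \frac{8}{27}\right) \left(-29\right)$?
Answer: $- \frac{3580}{27} \approx -132.59$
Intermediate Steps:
$p = - \frac{4147}{27}$ ($p = \left(5 + 8 \cdot \frac{1}{27}\right) \left(-29\right) = \left(5 + \frac{8}{27}\right) \left(-29\right) = \frac{143}{27} \left(-29\right) = - \frac{4147}{27} \approx -153.59$)
$p - - 7 \left(19 - 16\right) = - \frac{4147}{27} - - 7 \left(19 - 16\right) = - \frac{4147}{27} - \left(-7\right) 3 = - \frac{4147}{27} - -21 = - \frac{4147}{27} + 21 = - \frac{3580}{27}$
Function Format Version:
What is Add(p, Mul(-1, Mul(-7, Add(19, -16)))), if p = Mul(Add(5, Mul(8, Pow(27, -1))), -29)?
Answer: Rational(-3580, 27) ≈ -132.59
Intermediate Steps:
p = Rational(-4147, 27) (p = Mul(Add(5, Mul(8, Rational(1, 27))), -29) = Mul(Add(5, Rational(8, 27)), -29) = Mul(Rational(143, 27), -29) = Rational(-4147, 27) ≈ -153.59)
Add(p, Mul(-1, Mul(-7, Add(19, -16)))) = Add(Rational(-4147, 27), Mul(-1, Mul(-7, Add(19, -16)))) = Add(Rational(-4147, 27), Mul(-1, Mul(-7, 3))) = Add(Rational(-4147, 27), Mul(-1, -21)) = Add(Rational(-4147, 27), 21) = Rational(-3580, 27)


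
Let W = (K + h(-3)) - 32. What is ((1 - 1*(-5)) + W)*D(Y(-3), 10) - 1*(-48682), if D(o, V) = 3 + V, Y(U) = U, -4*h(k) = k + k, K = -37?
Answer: 95765/2 ≈ 47883.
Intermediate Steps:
h(k) = -k/2 (h(k) = -(k + k)/4 = -k/2)
W = -135/2 (W = (-37 - 1/2*(-3)) - 32 = (-37 + 3/2) - 32 = -71/2 - 32 = -135/2 ≈ -67.500)
((1 - 1*(-5)) + W)*D(Y(-3), 10) - 1*(-48682) = ((1 - 1*(-5)) - 135/2)*(3 + 10) - 1*(-48682) = ((1 + 5) - 135/2)*13 + 48682 = (6 - 135/2)*13 + 48682 = -123/2*13 + 48682 = -1599/2 + 48682 = 95765/2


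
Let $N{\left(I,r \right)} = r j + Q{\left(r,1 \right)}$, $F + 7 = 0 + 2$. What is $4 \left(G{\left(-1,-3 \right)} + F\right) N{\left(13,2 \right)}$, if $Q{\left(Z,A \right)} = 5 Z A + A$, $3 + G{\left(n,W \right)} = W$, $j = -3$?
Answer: $-220$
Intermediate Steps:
$F = -5$ ($F = -7 + \left(0 + 2\right) = -7 + 2 = -5$)
$G{\left(n,W \right)} = -3 + W$
$Q{\left(Z,A \right)} = A + 5 A Z$ ($Q{\left(Z,A \right)} = 5 A Z + A = A + 5 A Z$)
$N{\left(I,r \right)} = 1 + 2 r$ ($N{\left(I,r \right)} = r \left(-3\right) + 1 \left(1 + 5 r\right) = - 3 r + \left(1 + 5 r\right) = 1 + 2 r$)
$4 \left(G{\left(-1,-3 \right)} + F\right) N{\left(13,2 \right)} = 4 \left(\left(-3 - 3\right) - 5\right) \left(1 + 2 \cdot 2\right) = 4 \left(-6 - 5\right) \left(1 + 4\right) = 4 \left(-11\right) 5 = \left(-44\right) 5 = -220$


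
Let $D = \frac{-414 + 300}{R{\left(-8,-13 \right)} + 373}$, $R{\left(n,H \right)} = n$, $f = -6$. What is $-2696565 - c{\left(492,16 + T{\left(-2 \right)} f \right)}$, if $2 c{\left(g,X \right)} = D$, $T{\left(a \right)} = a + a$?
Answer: $- \frac{984246168}{365} \approx -2.6966 \cdot 10^{6}$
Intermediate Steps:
$T{\left(a \right)} = 2 a$
$D = - \frac{114}{365}$ ($D = \frac{-414 + 300}{-8 + 373} = - \frac{114}{365} \approx -0.31233$)
$c{\left(g,X \right)} = - \frac{57}{365}$ ($c{\left(g,X \right)} = \frac{1}{2} \left(- \frac{114}{365}\right) = - \frac{57}{365}$)
$-2696565 - c{\left(492,16 + T{\left(-2 \right)} f \right)} = -2696565 - - \frac{57}{365} = -2696565 + \frac{57}{365} = - \frac{984246168}{365}$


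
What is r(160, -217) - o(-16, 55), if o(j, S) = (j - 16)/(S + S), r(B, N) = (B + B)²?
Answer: 5632016/55 ≈ 1.0240e+5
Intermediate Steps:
r(B, N) = 4*B² (r(B, N) = (2*B)² = 4*B²)
o(j, S) = (-16 + j)/(2*S) (o(j, S) = (-16 + j)/((2*S)) = (-16 + j)*(1/(2*S)) = (-16 + j)/(2*S))
r(160, -217) - o(-16, 55) = 4*160² - (-16 - 16)/(2*55) = 4*25600 - (-32)/(2*55) = 102400 - 1*(-16/55) = 102400 + 16/55 = 5632016/55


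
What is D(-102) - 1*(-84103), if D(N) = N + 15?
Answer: 84016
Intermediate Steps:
D(N) = 15 + N
D(-102) - 1*(-84103) = (15 - 102) - 1*(-84103) = -87 + 84103 = 84016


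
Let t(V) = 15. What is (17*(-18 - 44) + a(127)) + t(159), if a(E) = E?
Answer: -912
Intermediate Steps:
(17*(-18 - 44) + a(127)) + t(159) = (17*(-18 - 44) + 127) + 15 = (17*(-62) + 127) + 15 = (-1054 + 127) + 15 = -927 + 15 = -912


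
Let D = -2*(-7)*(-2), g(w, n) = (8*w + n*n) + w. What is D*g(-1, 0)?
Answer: 252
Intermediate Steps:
g(w, n) = n**2 + 9*w (g(w, n) = (8*w + n**2) + w = (n**2 + 8*w) + w = n**2 + 9*w)
D = -28 (D = 14*(-2) = -28)
D*g(-1, 0) = -28*(0**2 + 9*(-1)) = -28*(0 - 9) = -28*(-9) = 252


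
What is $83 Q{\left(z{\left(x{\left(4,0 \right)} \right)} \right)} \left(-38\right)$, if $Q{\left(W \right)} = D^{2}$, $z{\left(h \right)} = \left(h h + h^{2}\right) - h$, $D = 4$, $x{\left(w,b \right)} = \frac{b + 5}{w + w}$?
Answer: $-50464$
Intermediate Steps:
$x{\left(w,b \right)} = \frac{5 + b}{2 w}$
$z{\left(h \right)} = - h + 2 h^{2}$ ($z{\left(h \right)} = \left(h^{2} + h^{2}\right) - h = 2 h^{2} - h = - h + 2 h^{2}$)
$Q{\left(W \right)} = 16$ ($Q{\left(W \right)} = 4^{2} = 16$)
$83 Q{\left(z{\left(x{\left(4,0 \right)} \right)} \right)} \left(-38\right) = 83 \cdot 16 \left(-38\right) = 1328 \left(-38\right) = -50464$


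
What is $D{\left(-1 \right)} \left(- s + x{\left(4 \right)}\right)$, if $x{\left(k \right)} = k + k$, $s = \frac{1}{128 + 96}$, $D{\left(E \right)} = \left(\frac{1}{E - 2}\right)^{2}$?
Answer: $\frac{199}{224} \approx 0.88839$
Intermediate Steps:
$D{\left(E \right)} = \frac{1}{\left(-2 + E\right)^{2}}$ ($D{\left(E \right)} = \left(\frac{1}{-2 + E}\right)^{2} = \frac{1}{\left(-2 + E\right)^{2}}$)
$s = \frac{1}{224} \approx 0.0044643$
$x{\left(k \right)} = 2 k$
$D{\left(-1 \right)} \left(- s + x{\left(4 \right)}\right) = \frac{\left(-1\right) \frac{1}{224} + 2 \cdot 4}{\left(-2 - 1\right)^{2}} = \frac{- \frac{1}{224} + 8}{9} = \frac{1}{9} \cdot \frac{1791}{224} = \frac{199}{224}$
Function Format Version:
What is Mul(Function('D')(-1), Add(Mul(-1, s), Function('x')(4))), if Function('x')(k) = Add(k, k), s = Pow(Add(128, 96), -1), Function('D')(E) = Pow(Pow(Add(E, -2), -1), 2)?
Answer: Rational(199, 224) ≈ 0.88839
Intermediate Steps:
Function('D')(E) = Pow(Add(-2, E), -2) (Function('D')(E) = Pow(Pow(Add(-2, E), -1), 2) = Pow(Add(-2, E), -2))
s = Rational(1, 224) (s = Pow(224, -1) = Rational(1, 224) ≈ 0.0044643)
Function('x')(k) = Mul(2, k)
Mul(Function('D')(-1), Add(Mul(-1, s), Function('x')(4))) = Mul(Pow(Add(-2, -1), -2), Add(Mul(-1, Rational(1, 224)), Mul(2, 4))) = Mul(Pow(-3, -2), Add(Rational(-1, 224), 8)) = Mul(Rational(1, 9), Rational(1791, 224)) = Rational(199, 224)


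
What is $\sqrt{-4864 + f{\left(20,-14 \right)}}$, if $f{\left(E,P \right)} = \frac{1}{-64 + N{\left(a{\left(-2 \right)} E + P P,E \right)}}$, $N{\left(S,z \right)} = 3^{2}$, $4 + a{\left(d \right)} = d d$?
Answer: $\frac{i \sqrt{14713655}}{55} \approx 69.743 i$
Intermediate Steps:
$a{\left(d \right)} = -4 + d^{2}$ ($a{\left(d \right)} = -4 + d d = -4 + d^{2}$)
$N{\left(S,z \right)} = 9$
$f{\left(E,P \right)} = - \frac{1}{55}$ ($f{\left(E,P \right)} = \frac{1}{-64 + 9} = \frac{1}{-55} = - \frac{1}{55}$)
$\sqrt{-4864 + f{\left(20,-14 \right)}} = \sqrt{-4864 - \frac{1}{55}} = \sqrt{- \frac{267521}{55}} = \frac{i \sqrt{14713655}}{55}$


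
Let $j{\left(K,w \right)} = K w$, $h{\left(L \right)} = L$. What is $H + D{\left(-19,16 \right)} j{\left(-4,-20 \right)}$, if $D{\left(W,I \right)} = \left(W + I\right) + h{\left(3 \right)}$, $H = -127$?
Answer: $-127$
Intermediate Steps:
$D{\left(W,I \right)} = 3 + I + W$ ($D{\left(W,I \right)} = \left(W + I\right) + 3 = \left(I + W\right) + 3 = 3 + I + W$)
$H + D{\left(-19,16 \right)} j{\left(-4,-20 \right)} = -127 + \left(3 + 16 - 19\right) \left(\left(-4\right) \left(-20\right)\right) = -127 + 0 \cdot 80 = -127 + 0 = -127$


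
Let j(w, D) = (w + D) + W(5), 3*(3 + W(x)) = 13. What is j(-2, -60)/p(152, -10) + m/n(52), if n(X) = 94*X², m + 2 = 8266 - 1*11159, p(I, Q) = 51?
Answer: -46702967/38888928 ≈ -1.2009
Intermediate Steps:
W(x) = 4/3 (W(x) = -3 + (⅓)*13 = -3 + 13/3 = 4/3)
m = -2895 (m = -2 + (8266 - 1*11159) = -2 + (8266 - 11159) = -2 - 2893 = -2895)
j(w, D) = 4/3 + D + w (j(w, D) = (w + D) + 4/3 = (D + w) + 4/3 = 4/3 + D + w)
j(-2, -60)/p(152, -10) + m/n(52) = (4/3 - 60 - 2)/51 - 2895/(94*52²) = -182/3*1/51 - 2895/(94*2704) = -182/153 - 2895/254176 = -46702967/38888928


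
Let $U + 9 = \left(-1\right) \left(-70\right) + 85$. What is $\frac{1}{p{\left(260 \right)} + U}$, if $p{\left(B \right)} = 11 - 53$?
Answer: $\frac{1}{104} \approx 0.0096154$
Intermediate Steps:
$p{\left(B \right)} = -42$
$U = 146$ ($U = -9 + \left(\left(-1\right) \left(-70\right) + 85\right) = -9 + \left(70 + 85\right) = -9 + 155 = 146$)
$\frac{1}{p{\left(260 \right)} + U} = \frac{1}{-42 + 146} = \frac{1}{104}$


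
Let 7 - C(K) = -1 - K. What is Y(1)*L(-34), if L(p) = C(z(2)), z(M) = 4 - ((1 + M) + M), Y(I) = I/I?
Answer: 7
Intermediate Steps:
Y(I) = 1
z(M) = 3 - 2*M (z(M) = 4 - (1 + 2*M) = 4 + (-1 - 2*M) = 3 - 2*M)
C(K) = 8 + K (C(K) = 7 - (-1 - K) = 7 + (1 + K) = 8 + K)
L(p) = 7 (L(p) = 8 + (3 - 2*2) = 8 + (3 - 4) = 8 - 1 = 7)
Y(1)*L(-34) = 1*7 = 7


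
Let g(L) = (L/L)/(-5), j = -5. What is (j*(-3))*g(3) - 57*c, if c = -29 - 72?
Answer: 5754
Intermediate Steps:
c = -101
g(L) = -⅕ (g(L) = 1*(-⅕) = -⅕)
(j*(-3))*g(3) - 57*c = -5*(-3)*(-⅕) - 57*(-101) = 15*(-⅕) + 5757 = -3 + 5757 = 5754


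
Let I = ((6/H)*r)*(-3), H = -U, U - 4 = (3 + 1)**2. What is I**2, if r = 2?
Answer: 81/25 ≈ 3.2400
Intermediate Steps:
U = 20 (U = 4 + (3 + 1)**2 = 4 + 4**2 = 4 + 16 = 20)
H = -20 (H = -1*20 = -20)
I = 9/5 (I = ((6/(-20))*2)*(-3) = ((6*(-1/20))*2)*(-3) = -3/10*2*(-3) = -3/5*(-3) = 9/5 ≈ 1.8000)
I**2 = (9/5)**2 = 81/25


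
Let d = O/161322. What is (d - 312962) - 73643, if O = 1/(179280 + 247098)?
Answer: -26592296974164179/68784151716 ≈ -3.8661e+5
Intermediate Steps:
O = 1/426378 ≈ 2.3453e-6
d = 1/68784151716 (d = (1/426378)/161322 = (1/426378)*(1/161322) = 1/68784151716 ≈ 1.4538e-11)
(d - 312962) - 73643 = (1/68784151716 - 312962) - 73643 = -21526825689342791/68784151716 - 73643 = -26592296974164179/68784151716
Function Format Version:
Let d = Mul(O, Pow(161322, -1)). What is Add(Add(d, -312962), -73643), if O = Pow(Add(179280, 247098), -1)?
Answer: Rational(-26592296974164179, 68784151716) ≈ -3.8661e+5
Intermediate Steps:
O = Rational(1, 426378) (O = Pow(426378, -1) = Rational(1, 426378) ≈ 2.3453e-6)
d = Rational(1, 68784151716) (d = Mul(Rational(1, 426378), Pow(161322, -1)) = Mul(Rational(1, 426378), Rational(1, 161322)) = Rational(1, 68784151716) ≈ 1.4538e-11)
Add(Add(d, -312962), -73643) = Add(Add(Rational(1, 68784151716), -312962), -73643) = Add(Rational(-21526825689342791, 68784151716), -73643) = Rational(-26592296974164179, 68784151716)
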